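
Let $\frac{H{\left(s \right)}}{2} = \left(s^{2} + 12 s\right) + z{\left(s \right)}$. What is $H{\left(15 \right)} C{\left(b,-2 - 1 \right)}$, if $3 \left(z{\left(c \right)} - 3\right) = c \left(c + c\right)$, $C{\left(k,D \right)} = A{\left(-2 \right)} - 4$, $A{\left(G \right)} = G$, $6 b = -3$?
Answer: $-6696$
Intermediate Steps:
$b = - \frac{1}{2}$ ($b = \frac{1}{6} \left(-3\right) = - \frac{1}{2} \approx -0.5$)
$C{\left(k,D \right)} = -6$ ($C{\left(k,D \right)} = -2 - 4 = -6$)
$z{\left(c \right)} = 3 + \frac{2 c^{2}}{3}$ ($z{\left(c \right)} = 3 + \frac{c \left(c + c\right)}{3} = 3 + \frac{c 2 c}{3} = 3 + \frac{2 c^{2}}{3}$)
$H{\left(s \right)} = 6 + 24 s + \frac{10 s^{2}}{3}$ ($H{\left(s \right)} = 2 \left(\left(s^{2} + 12 s\right) + \left(3 + \frac{2 s^{2}}{3}\right)\right) = 2 \left(3 + 12 s + \frac{5 s^{2}}{3}\right) = 6 + 24 s + \frac{10 s^{2}}{3}$)
$H{\left(15 \right)} C{\left(b,-2 - 1 \right)} = \left(6 + 24 \cdot 15 + \frac{10 \cdot 15^{2}}{3}\right) \left(-6\right) = \left(6 + 360 + \frac{10}{3} \cdot 225\right) \left(-6\right) = \left(6 + 360 + 750\right) \left(-6\right) = 1116 \left(-6\right) = -6696$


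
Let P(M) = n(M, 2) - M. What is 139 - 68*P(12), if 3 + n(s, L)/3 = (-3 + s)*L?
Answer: -2105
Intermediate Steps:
n(s, L) = -9 + 3*L*(-3 + s) (n(s, L) = -9 + 3*((-3 + s)*L) = -9 + 3*(L*(-3 + s)) = -9 + 3*L*(-3 + s))
P(M) = -27 + 5*M (P(M) = (-9 - 9*2 + 3*2*M) - M = (-9 - 18 + 6*M) - M = (-27 + 6*M) - M = -27 + 5*M)
139 - 68*P(12) = 139 - 68*(-27 + 5*12) = 139 - 68*(-27 + 60) = 139 - 68*33 = 139 - 2244 = -2105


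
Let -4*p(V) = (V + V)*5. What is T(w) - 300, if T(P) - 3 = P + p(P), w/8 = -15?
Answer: -117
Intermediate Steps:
w = -120 (w = 8*(-15) = -120)
p(V) = -5*V/2 (p(V) = -(V + V)*5/4 = -2*V*5/4 = -5*V/2)
T(P) = 3 - 3*P/2 (T(P) = 3 + (P - 5*P/2) = 3 - 3*P/2)
T(w) - 300 = (3 - 3/2*(-120)) - 300 = (3 + 180) - 300 = 183 - 300 = -117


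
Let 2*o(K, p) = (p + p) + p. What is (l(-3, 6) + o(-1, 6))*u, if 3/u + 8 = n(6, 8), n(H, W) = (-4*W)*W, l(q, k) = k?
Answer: -15/88 ≈ -0.17045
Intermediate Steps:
o(K, p) = 3*p/2 (o(K, p) = ((p + p) + p)/2 = (2*p + p)/2 = (3*p)/2 = 3*p/2)
n(H, W) = -4*W²
u = -1/88 (u = 3/(-8 - 4*8²) = 3/(-8 - 4*64) = 3/(-8 - 256) = 3/(-264) = 3*(-1/264) = -1/88 ≈ -0.011364)
(l(-3, 6) + o(-1, 6))*u = (6 + (3/2)*6)*(-1/88) = (6 + 9)*(-1/88) = 15*(-1/88) = -15/88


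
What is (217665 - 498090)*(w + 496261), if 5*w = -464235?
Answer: -113127370950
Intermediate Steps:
w = -92847 (w = (1/5)*(-464235) = -92847)
(217665 - 498090)*(w + 496261) = (217665 - 498090)*(-92847 + 496261) = -280425*403414 = -113127370950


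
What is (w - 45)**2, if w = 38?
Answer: 49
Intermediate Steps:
(w - 45)**2 = (38 - 45)**2 = (-7)**2 = 49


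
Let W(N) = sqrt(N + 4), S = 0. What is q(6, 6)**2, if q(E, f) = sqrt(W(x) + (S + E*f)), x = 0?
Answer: 38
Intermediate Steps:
W(N) = sqrt(4 + N)
q(E, f) = sqrt(2 + E*f) (q(E, f) = sqrt(sqrt(4 + 0) + (0 + E*f)) = sqrt(sqrt(4) + E*f) = sqrt(2 + E*f))
q(6, 6)**2 = (sqrt(2 + 6*6))**2 = (sqrt(2 + 36))**2 = (sqrt(38))**2 = 38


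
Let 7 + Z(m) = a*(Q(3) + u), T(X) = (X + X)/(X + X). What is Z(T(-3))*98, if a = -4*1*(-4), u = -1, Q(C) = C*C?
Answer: 11858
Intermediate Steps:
Q(C) = C²
a = 16 (a = -4*(-4) = 16)
T(X) = 1 (T(X) = (2*X)/((2*X)) = (2*X)*(1/(2*X)) = 1)
Z(m) = 121 (Z(m) = -7 + 16*(3² - 1) = -7 + 16*(9 - 1) = -7 + 16*8 = -7 + 128 = 121)
Z(T(-3))*98 = 121*98 = 11858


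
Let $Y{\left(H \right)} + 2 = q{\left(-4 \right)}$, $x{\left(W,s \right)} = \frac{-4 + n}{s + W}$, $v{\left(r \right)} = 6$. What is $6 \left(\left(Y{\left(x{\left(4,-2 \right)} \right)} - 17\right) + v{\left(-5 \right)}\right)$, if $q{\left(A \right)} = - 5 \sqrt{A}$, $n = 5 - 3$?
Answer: $-78 - 60 i \approx -78.0 - 60.0 i$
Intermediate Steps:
$n = 2$
$x{\left(W,s \right)} = - \frac{2}{W + s}$ ($x{\left(W,s \right)} = \frac{-4 + 2}{s + W} = - \frac{2}{W + s}$)
$Y{\left(H \right)} = -2 - 10 i$ ($Y{\left(H \right)} = -2 - 5 \sqrt{-4} = -2 - 5 \cdot 2 i = -2 - 10 i$)
$6 \left(\left(Y{\left(x{\left(4,-2 \right)} \right)} - 17\right) + v{\left(-5 \right)}\right) = 6 \left(\left(\left(-2 - 10 i\right) - 17\right) + 6\right) = 6 \left(\left(-19 - 10 i\right) + 6\right) = 6 \left(-13 - 10 i\right) = -78 - 60 i$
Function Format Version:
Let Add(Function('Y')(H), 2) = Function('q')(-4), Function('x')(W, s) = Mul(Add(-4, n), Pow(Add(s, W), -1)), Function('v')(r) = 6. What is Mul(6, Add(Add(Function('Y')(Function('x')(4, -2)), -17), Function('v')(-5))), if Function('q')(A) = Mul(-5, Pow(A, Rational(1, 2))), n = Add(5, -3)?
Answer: Add(-78, Mul(-60, I)) ≈ Add(-78.000, Mul(-60.000, I))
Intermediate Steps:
n = 2
Function('x')(W, s) = Mul(-2, Pow(Add(W, s), -1)) (Function('x')(W, s) = Mul(Add(-4, 2), Pow(Add(s, W), -1)) = Mul(-2, Pow(Add(W, s), -1)))
Function('Y')(H) = Add(-2, Mul(-10, I)) (Function('Y')(H) = Add(-2, Mul(-5, Pow(-4, Rational(1, 2)))) = Add(-2, Mul(-5, Mul(2, I))) = Add(-2, Mul(-10, I)))
Mul(6, Add(Add(Function('Y')(Function('x')(4, -2)), -17), Function('v')(-5))) = Mul(6, Add(Add(Add(-2, Mul(-10, I)), -17), 6)) = Mul(6, Add(Add(-19, Mul(-10, I)), 6)) = Mul(6, Add(-13, Mul(-10, I))) = Add(-78, Mul(-60, I))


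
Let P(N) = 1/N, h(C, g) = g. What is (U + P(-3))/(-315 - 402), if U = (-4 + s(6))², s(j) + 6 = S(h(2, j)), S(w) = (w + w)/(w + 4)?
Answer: -5783/53775 ≈ -0.10754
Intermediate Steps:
S(w) = 2*w/(4 + w) (S(w) = (2*w)/(4 + w) = 2*w/(4 + w))
s(j) = -6 + 2*j/(4 + j)
U = 1936/25 (U = (-4 + 4*(-6 - 1*6)/(4 + 6))² = (-4 + 4*(-6 - 6)/10)² = (-4 + 4*(⅒)*(-12))² = (-4 - 24/5)² = (-44/5)² = 1936/25 ≈ 77.440)
(U + P(-3))/(-315 - 402) = (1936/25 + 1/(-3))/(-315 - 402) = (1936/25 - ⅓)/(-717) = (5783/75)*(-1/717) = -5783/53775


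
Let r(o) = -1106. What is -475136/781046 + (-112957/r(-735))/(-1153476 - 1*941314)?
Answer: -5085416991/8358925220 ≈ -0.60838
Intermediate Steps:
-475136/781046 + (-112957/r(-735))/(-1153476 - 1*941314) = -475136/781046 + (-112957/(-1106))/(-1153476 - 1*941314) = -475136*1/781046 + (-112957*(-1/1106))/(-1153476 - 941314) = -237568/390523 + (112957/1106)/(-2094790) = -237568/390523 + (112957/1106)*(-1/2094790) = -237568/390523 - 112957/2316837740 = -5085416991/8358925220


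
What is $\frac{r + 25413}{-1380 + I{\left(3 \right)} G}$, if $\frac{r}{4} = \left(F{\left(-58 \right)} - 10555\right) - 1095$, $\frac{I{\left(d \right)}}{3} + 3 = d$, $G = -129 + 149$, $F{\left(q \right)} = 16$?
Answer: $\frac{7041}{460} \approx 15.307$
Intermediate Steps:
$G = 20$
$I{\left(d \right)} = -9 + 3 d$
$r = -46536$ ($r = 4 \left(\left(16 - 10555\right) - 1095\right) = 4 \left(-10539 - 1095\right) = 4 \left(-11634\right) = -46536$)
$\frac{r + 25413}{-1380 + I{\left(3 \right)} G} = \frac{-46536 + 25413}{-1380 + \left(-9 + 3 \cdot 3\right) 20} = - \frac{21123}{-1380 + \left(-9 + 9\right) 20} = - \frac{21123}{-1380 + 0 \cdot 20} = - \frac{21123}{-1380 + 0} = - \frac{21123}{-1380} = \left(-21123\right) \left(- \frac{1}{1380}\right) = \frac{7041}{460}$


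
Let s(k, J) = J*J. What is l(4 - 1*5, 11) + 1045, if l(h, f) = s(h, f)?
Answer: 1166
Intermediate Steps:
s(k, J) = J**2
l(h, f) = f**2
l(4 - 1*5, 11) + 1045 = 11**2 + 1045 = 121 + 1045 = 1166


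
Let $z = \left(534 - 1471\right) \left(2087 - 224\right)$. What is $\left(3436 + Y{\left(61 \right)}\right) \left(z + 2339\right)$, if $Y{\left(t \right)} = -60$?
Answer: $-5885353792$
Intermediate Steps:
$z = -1745631$ ($z = \left(-937\right) 1863 = -1745631$)
$\left(3436 + Y{\left(61 \right)}\right) \left(z + 2339\right) = \left(3436 - 60\right) \left(-1745631 + 2339\right) = 3376 \left(-1743292\right) = -5885353792$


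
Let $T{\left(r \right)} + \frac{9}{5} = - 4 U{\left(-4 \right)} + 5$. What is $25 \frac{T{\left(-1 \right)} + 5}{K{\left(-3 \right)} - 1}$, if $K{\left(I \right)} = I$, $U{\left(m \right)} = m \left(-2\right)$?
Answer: $\frac{595}{4} \approx 148.75$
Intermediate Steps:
$U{\left(m \right)} = - 2 m$
$T{\left(r \right)} = - \frac{144}{5}$ ($T{\left(r \right)} = - \frac{9}{5} + \left(- 4 \left(\left(-2\right) \left(-4\right)\right) + 5\right) = - \frac{9}{5} + \left(\left(-4\right) 8 + 5\right) = - \frac{9}{5} + \left(-32 + 5\right) = - \frac{9}{5} - 27 = - \frac{144}{5}$)
$25 \frac{T{\left(-1 \right)} + 5}{K{\left(-3 \right)} - 1} = 25 \frac{- \frac{144}{5} + 5}{-3 - 1} = 25 \left(- \frac{119}{5 \left(-4\right)}\right) = 25 \left(\left(- \frac{119}{5}\right) \left(- \frac{1}{4}\right)\right) = 25 \cdot \frac{119}{20} = \frac{595}{4}$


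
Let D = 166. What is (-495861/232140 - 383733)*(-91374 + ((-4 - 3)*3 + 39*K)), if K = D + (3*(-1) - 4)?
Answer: 1264850817355719/38690 ≈ 3.2692e+10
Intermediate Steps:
K = 159 (K = 166 + (3*(-1) - 4) = 166 + (-3 - 4) = 166 - 7 = 159)
(-495861/232140 - 383733)*(-91374 + ((-4 - 3)*3 + 39*K)) = (-495861/232140 - 383733)*(-91374 + ((-4 - 3)*3 + 39*159)) = (-495861*1/232140 - 383733)*(-91374 + (-7*3 + 6201)) = (-165287/77380 - 383733)*(-91374 + (-21 + 6201)) = -29693424827*(-91374 + 6180)/77380 = -29693424827/77380*(-85194) = 1264850817355719/38690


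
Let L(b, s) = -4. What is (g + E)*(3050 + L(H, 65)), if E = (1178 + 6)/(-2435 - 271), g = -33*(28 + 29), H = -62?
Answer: -7753851910/1353 ≈ -5.7309e+6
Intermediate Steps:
g = -1881 (g = -33*57 = -1881)
E = -592/1353 (E = 1184/(-2706) = 1184*(-1/2706) = -592/1353 ≈ -0.43755)
(g + E)*(3050 + L(H, 65)) = (-1881 - 592/1353)*(3050 - 4) = -2545585/1353*3046 = -7753851910/1353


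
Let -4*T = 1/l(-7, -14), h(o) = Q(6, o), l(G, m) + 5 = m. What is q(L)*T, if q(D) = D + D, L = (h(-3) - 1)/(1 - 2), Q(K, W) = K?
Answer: -5/38 ≈ -0.13158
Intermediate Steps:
l(G, m) = -5 + m
h(o) = 6
T = 1/76 (T = -1/(4*(-5 - 14)) = -¼/(-19) = -¼*(-1/19) = 1/76 ≈ 0.013158)
L = -5 (L = (6 - 1)/(1 - 2) = 5/(-1) = 5*(-1) = -5)
q(D) = 2*D
q(L)*T = (2*(-5))*(1/76) = -10*1/76 = -5/38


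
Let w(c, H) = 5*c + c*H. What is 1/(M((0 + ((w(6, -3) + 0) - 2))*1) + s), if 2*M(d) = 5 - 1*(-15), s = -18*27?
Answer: -1/476 ≈ -0.0021008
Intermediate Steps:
w(c, H) = 5*c + H*c
s = -486
M(d) = 10 (M(d) = (5 - 1*(-15))/2 = (5 + 15)/2 = (1/2)*20 = 10)
1/(M((0 + ((w(6, -3) + 0) - 2))*1) + s) = 1/(10 - 486) = 1/(-476) = -1/476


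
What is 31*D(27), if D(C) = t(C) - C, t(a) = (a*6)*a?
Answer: 134757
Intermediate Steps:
t(a) = 6*a² (t(a) = (6*a)*a = 6*a²)
D(C) = -C + 6*C² (D(C) = 6*C² - C = -C + 6*C²)
31*D(27) = 31*(27*(-1 + 6*27)) = 31*(27*(-1 + 162)) = 31*(27*161) = 31*4347 = 134757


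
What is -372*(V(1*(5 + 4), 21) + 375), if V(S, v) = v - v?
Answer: -139500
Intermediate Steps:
V(S, v) = 0
-372*(V(1*(5 + 4), 21) + 375) = -372*(0 + 375) = -372*375 = -139500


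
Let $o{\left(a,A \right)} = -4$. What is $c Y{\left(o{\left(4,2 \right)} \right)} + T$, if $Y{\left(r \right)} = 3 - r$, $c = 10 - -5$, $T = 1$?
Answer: $106$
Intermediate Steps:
$c = 15$ ($c = 10 + 5 = 15$)
$c Y{\left(o{\left(4,2 \right)} \right)} + T = 15 \left(3 - -4\right) + 1 = 15 \left(3 + 4\right) + 1 = 15 \cdot 7 + 1 = 105 + 1 = 106$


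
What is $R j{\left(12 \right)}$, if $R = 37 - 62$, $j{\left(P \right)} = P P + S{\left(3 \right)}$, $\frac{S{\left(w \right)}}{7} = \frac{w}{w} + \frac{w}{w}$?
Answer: $-3950$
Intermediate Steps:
$S{\left(w \right)} = 14$ ($S{\left(w \right)} = 7 \left(\frac{w}{w} + \frac{w}{w}\right) = 7 \left(1 + 1\right) = 7 \cdot 2 = 14$)
$j{\left(P \right)} = 14 + P^{2}$ ($j{\left(P \right)} = P P + 14 = P^{2} + 14 = 14 + P^{2}$)
$R = -25$
$R j{\left(12 \right)} = - 25 \left(14 + 12^{2}\right) = - 25 \left(14 + 144\right) = \left(-25\right) 158 = -3950$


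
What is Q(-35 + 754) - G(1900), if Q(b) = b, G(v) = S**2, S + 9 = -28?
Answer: -650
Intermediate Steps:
S = -37 (S = -9 - 28 = -37)
G(v) = 1369 (G(v) = (-37)**2 = 1369)
Q(-35 + 754) - G(1900) = (-35 + 754) - 1*1369 = 719 - 1369 = -650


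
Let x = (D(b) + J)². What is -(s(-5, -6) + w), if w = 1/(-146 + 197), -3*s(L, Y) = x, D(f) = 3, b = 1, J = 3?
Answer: 611/51 ≈ 11.980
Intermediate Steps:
x = 36 (x = (3 + 3)² = 6² = 36)
s(L, Y) = -12 (s(L, Y) = -⅓*36 = -12)
w = 1/51 ≈ 0.019608
-(s(-5, -6) + w) = -(-12 + 1/51) = -1*(-611/51) = 611/51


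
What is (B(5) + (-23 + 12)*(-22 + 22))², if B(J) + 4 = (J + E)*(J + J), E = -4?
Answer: 36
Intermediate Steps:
B(J) = -4 + 2*J*(-4 + J) (B(J) = -4 + (J - 4)*(J + J) = -4 + (-4 + J)*(2*J) = -4 + 2*J*(-4 + J))
(B(5) + (-23 + 12)*(-22 + 22))² = ((-4 - 8*5 + 2*5²) + (-23 + 12)*(-22 + 22))² = ((-4 - 40 + 2*25) - 11*0)² = ((-4 - 40 + 50) + 0)² = (6 + 0)² = 6² = 36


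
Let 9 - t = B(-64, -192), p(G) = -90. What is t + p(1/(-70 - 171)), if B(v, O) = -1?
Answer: -80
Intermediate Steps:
t = 10 (t = 9 - 1*(-1) = 9 + 1 = 10)
t + p(1/(-70 - 171)) = 10 - 90 = -80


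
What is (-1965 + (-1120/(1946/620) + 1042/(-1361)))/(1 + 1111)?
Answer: -439387173/210367048 ≈ -2.0887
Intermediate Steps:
(-1965 + (-1120/(1946/620) + 1042/(-1361)))/(1 + 1111) = (-1965 + (-1120/(1946*(1/620)) + 1042*(-1/1361)))/1112 = (-1965 + (-1120/973/310 - 1042/1361))*(1/1112) = (-1965 + (-1120*310/973 - 1042/1361))*(1/1112) = (-1965 + (-49600/139 - 1042/1361))*(1/1112) = (-1965 - 67650438/189179)*(1/1112) = -439387173/189179*1/1112 = -439387173/210367048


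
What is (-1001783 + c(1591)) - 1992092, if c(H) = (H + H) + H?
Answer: -2989102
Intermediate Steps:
c(H) = 3*H (c(H) = 2*H + H = 3*H)
(-1001783 + c(1591)) - 1992092 = (-1001783 + 3*1591) - 1992092 = (-1001783 + 4773) - 1992092 = -997010 - 1992092 = -2989102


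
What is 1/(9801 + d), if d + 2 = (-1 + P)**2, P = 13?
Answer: 1/9943 ≈ 0.00010057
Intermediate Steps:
d = 142 (d = -2 + (-1 + 13)**2 = -2 + 12**2 = -2 + 144 = 142)
1/(9801 + d) = 1/(9801 + 142) = 1/9943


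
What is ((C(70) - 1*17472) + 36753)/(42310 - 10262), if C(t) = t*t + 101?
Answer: 12141/16024 ≈ 0.75768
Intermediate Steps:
C(t) = 101 + t² (C(t) = t² + 101 = 101 + t²)
((C(70) - 1*17472) + 36753)/(42310 - 10262) = (((101 + 70²) - 1*17472) + 36753)/(42310 - 10262) = (((101 + 4900) - 17472) + 36753)/32048 = ((5001 - 17472) + 36753)*(1/32048) = (-12471 + 36753)*(1/32048) = 24282*(1/32048) = 12141/16024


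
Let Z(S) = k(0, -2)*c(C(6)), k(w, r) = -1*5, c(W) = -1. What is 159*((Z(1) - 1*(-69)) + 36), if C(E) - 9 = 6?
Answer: 17490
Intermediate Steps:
C(E) = 15 (C(E) = 9 + 6 = 15)
k(w, r) = -5
Z(S) = 5 (Z(S) = -5*(-1) = 5)
159*((Z(1) - 1*(-69)) + 36) = 159*((5 - 1*(-69)) + 36) = 159*((5 + 69) + 36) = 159*(74 + 36) = 159*110 = 17490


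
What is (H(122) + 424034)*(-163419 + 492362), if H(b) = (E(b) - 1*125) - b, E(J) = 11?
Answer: 139405385514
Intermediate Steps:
H(b) = -114 - b (H(b) = (11 - 1*125) - b = (11 - 125) - b = -114 - b)
(H(122) + 424034)*(-163419 + 492362) = ((-114 - 1*122) + 424034)*(-163419 + 492362) = ((-114 - 122) + 424034)*328943 = (-236 + 424034)*328943 = 423798*328943 = 139405385514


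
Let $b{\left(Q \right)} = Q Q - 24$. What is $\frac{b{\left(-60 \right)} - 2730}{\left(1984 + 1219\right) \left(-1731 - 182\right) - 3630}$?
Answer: $- \frac{846}{6130969} \approx -0.00013799$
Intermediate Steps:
$b{\left(Q \right)} = -24 + Q^{2}$ ($b{\left(Q \right)} = Q^{2} - 24 = -24 + Q^{2}$)
$\frac{b{\left(-60 \right)} - 2730}{\left(1984 + 1219\right) \left(-1731 - 182\right) - 3630} = \frac{\left(-24 + \left(-60\right)^{2}\right) - 2730}{\left(1984 + 1219\right) \left(-1731 - 182\right) - 3630} = \frac{\left(-24 + 3600\right) - 2730}{3203 \left(-1913\right) - 3630} = \frac{3576 - 2730}{-6127339 - 3630} = \frac{846}{-6130969} = 846 \left(- \frac{1}{6130969}\right) = - \frac{846}{6130969}$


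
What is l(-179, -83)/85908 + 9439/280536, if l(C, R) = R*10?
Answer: 16056687/669452408 ≈ 0.023985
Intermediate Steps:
l(C, R) = 10*R
l(-179, -83)/85908 + 9439/280536 = (10*(-83))/85908 + 9439/280536 = -830*1/85908 + 9439*(1/280536) = -415/42954 + 9439/280536 = 16056687/669452408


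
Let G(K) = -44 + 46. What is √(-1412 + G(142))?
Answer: I*√1410 ≈ 37.55*I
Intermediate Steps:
G(K) = 2
√(-1412 + G(142)) = √(-1412 + 2) = √(-1410) = I*√1410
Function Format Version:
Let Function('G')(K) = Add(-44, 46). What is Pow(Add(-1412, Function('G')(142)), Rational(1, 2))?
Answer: Mul(I, Pow(1410, Rational(1, 2))) ≈ Mul(37.550, I)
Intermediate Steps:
Function('G')(K) = 2
Pow(Add(-1412, Function('G')(142)), Rational(1, 2)) = Pow(Add(-1412, 2), Rational(1, 2)) = Pow(-1410, Rational(1, 2)) = Mul(I, Pow(1410, Rational(1, 2)))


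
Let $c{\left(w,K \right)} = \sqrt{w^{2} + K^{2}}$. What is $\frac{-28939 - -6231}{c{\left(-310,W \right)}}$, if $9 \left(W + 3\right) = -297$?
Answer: $- \frac{11354 \sqrt{24349}}{24349} \approx -72.763$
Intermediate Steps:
$W = -36$ ($W = -3 + \frac{1}{9} \left(-297\right) = -3 - 33 = -36$)
$c{\left(w,K \right)} = \sqrt{K^{2} + w^{2}}$
$\frac{-28939 - -6231}{c{\left(-310,W \right)}} = \frac{-28939 - -6231}{\sqrt{\left(-36\right)^{2} + \left(-310\right)^{2}}} = \frac{-28939 + 6231}{\sqrt{1296 + 96100}} = - \frac{22708}{\sqrt{97396}} = - \frac{22708}{2 \sqrt{24349}} = - 22708 \frac{\sqrt{24349}}{48698} = - \frac{11354 \sqrt{24349}}{24349}$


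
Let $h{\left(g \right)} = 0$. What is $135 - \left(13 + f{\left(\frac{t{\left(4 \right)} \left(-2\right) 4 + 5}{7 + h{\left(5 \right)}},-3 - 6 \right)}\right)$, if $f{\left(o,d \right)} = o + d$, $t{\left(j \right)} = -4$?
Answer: $\frac{880}{7} \approx 125.71$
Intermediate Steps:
$f{\left(o,d \right)} = d + o$
$135 - \left(13 + f{\left(\frac{t{\left(4 \right)} \left(-2\right) 4 + 5}{7 + h{\left(5 \right)}},-3 - 6 \right)}\right) = 135 - \left(13 + \left(\left(-3 - 6\right) + \frac{\left(-4\right) \left(-2\right) 4 + 5}{7 + 0}\right)\right) = 135 - \left(13 + \left(\left(-3 - 6\right) + \frac{8 \cdot 4 + 5}{7}\right)\right) = 135 - \left(13 - \left(9 - \left(32 + 5\right) \frac{1}{7}\right)\right) = 135 - \left(13 + \left(-9 + 37 \cdot \frac{1}{7}\right)\right) = 135 - \left(13 + \left(-9 + \frac{37}{7}\right)\right) = 135 - \left(13 - \frac{26}{7}\right) = 135 - \frac{65}{7} = \frac{880}{7}$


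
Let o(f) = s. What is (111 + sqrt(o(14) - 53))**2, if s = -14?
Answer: (111 + I*sqrt(67))**2 ≈ 12254.0 + 1817.1*I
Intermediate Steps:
o(f) = -14
(111 + sqrt(o(14) - 53))**2 = (111 + sqrt(-14 - 53))**2 = (111 + sqrt(-67))**2 = (111 + I*sqrt(67))**2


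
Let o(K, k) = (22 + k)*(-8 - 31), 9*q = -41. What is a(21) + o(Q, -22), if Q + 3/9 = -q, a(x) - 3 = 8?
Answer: 11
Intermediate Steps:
q = -41/9 (q = (⅑)*(-41) = -41/9 ≈ -4.5556)
a(x) = 11 (a(x) = 3 + 8 = 11)
Q = 38/9 (Q = -⅓ - 1*(-41/9) = -⅓ + 41/9 = 38/9 ≈ 4.2222)
o(K, k) = -858 - 39*k (o(K, k) = (22 + k)*(-39) = -858 - 39*k)
a(21) + o(Q, -22) = 11 + (-858 - 39*(-22)) = 11 + (-858 + 858) = 11 + 0 = 11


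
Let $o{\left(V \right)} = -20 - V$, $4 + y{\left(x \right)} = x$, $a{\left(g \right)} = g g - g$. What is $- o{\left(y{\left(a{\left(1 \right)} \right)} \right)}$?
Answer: $16$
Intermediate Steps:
$a{\left(g \right)} = g^{2} - g$
$y{\left(x \right)} = -4 + x$
$- o{\left(y{\left(a{\left(1 \right)} \right)} \right)} = - (-20 - \left(-4 + 1 \left(-1 + 1\right)\right)) = - (-20 - \left(-4 + 1 \cdot 0\right)) = - (-20 - \left(-4 + 0\right)) = - (-20 - -4) = - (-20 + 4) = \left(-1\right) \left(-16\right) = 16$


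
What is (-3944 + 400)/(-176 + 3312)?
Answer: -443/392 ≈ -1.1301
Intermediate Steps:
(-3944 + 400)/(-176 + 3312) = -3544/3136 = -3544*1/3136 = -443/392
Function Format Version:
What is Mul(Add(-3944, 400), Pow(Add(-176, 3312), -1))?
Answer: Rational(-443, 392) ≈ -1.1301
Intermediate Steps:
Mul(Add(-3944, 400), Pow(Add(-176, 3312), -1)) = Mul(-3544, Pow(3136, -1)) = Mul(-3544, Rational(1, 3136)) = Rational(-443, 392)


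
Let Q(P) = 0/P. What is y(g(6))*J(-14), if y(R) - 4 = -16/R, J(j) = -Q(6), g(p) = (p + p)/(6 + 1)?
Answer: 0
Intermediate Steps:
Q(P) = 0
g(p) = 2*p/7 (g(p) = (2*p)/7 = (2*p)*(1/7) = 2*p/7)
J(j) = 0 (J(j) = -1*0 = 0)
y(R) = 4 - 16/R
y(g(6))*J(-14) = (4 - 16/((2/7)*6))*0 = (4 - 16/12/7)*0 = (4 - 16*7/12)*0 = (4 - 28/3)*0 = -16/3*0 = 0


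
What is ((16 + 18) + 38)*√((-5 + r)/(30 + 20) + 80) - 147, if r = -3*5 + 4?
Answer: -147 + 144*√498/5 ≈ 495.70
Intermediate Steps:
r = -11 (r = -15 + 4 = -11)
((16 + 18) + 38)*√((-5 + r)/(30 + 20) + 80) - 147 = ((16 + 18) + 38)*√((-5 - 11)/(30 + 20) + 80) - 147 = (34 + 38)*√(-16/50 + 80) - 147 = 72*√(-16*1/50 + 80) - 147 = 72*√(-8/25 + 80) - 147 = 72*√(1992/25) - 147 = 72*(2*√498/5) - 147 = 144*√498/5 - 147 = -147 + 144*√498/5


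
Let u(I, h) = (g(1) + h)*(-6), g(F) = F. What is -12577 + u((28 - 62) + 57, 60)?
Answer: -12943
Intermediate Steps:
u(I, h) = -6 - 6*h (u(I, h) = (1 + h)*(-6) = -6 - 6*h)
-12577 + u((28 - 62) + 57, 60) = -12577 + (-6 - 6*60) = -12577 + (-6 - 360) = -12577 - 366 = -12943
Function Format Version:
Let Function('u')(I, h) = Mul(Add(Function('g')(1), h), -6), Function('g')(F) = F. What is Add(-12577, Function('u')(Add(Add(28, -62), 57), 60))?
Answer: -12943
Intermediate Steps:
Function('u')(I, h) = Add(-6, Mul(-6, h)) (Function('u')(I, h) = Mul(Add(1, h), -6) = Add(-6, Mul(-6, h)))
Add(-12577, Function('u')(Add(Add(28, -62), 57), 60)) = Add(-12577, Add(-6, Mul(-6, 60))) = Add(-12577, Add(-6, -360)) = Add(-12577, -366) = -12943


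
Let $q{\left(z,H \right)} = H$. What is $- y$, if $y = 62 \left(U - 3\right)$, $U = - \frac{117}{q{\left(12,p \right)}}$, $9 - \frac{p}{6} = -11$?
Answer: $\frac{4929}{20} \approx 246.45$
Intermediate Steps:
$p = 120$ ($p = 54 - -66 = 54 + 66 = 120$)
$U = - \frac{39}{40}$ ($U = - \frac{117}{120} = \left(-117\right) \frac{1}{120} = - \frac{39}{40} \approx -0.975$)
$y = - \frac{4929}{20}$ ($y = 62 \left(- \frac{39}{40} - 3\right) = 62 \left(- \frac{159}{40}\right) = - \frac{4929}{20} \approx -246.45$)
$- y = \left(-1\right) \left(- \frac{4929}{20}\right) = \frac{4929}{20}$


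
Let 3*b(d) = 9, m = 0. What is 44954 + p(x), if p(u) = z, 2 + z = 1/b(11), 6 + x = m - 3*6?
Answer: 134857/3 ≈ 44952.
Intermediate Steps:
b(d) = 3 (b(d) = (⅓)*9 = 3)
x = -24 (x = -6 + (0 - 3*6) = -6 + (0 - 18) = -6 - 18 = -24)
z = -5/3 (z = -2 + 1/3 = -2 + ⅓ = -5/3 ≈ -1.6667)
p(u) = -5/3
44954 + p(x) = 44954 - 5/3 = 134857/3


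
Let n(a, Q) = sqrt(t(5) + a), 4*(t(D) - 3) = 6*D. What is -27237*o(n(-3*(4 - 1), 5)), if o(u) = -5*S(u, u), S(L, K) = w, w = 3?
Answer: 408555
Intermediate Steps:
S(L, K) = 3
t(D) = 3 + 3*D/2 (t(D) = 3 + (6*D)/4 = 3 + 3*D/2)
n(a, Q) = sqrt(21/2 + a) (n(a, Q) = sqrt((3 + (3/2)*5) + a) = sqrt((3 + 15/2) + a) = sqrt(21/2 + a))
o(u) = -15 (o(u) = -5*3 = -15)
-27237*o(n(-3*(4 - 1), 5)) = -27237*(-15) = 408555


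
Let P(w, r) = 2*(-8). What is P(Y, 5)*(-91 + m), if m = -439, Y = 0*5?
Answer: 8480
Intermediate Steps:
Y = 0
P(w, r) = -16
P(Y, 5)*(-91 + m) = -16*(-91 - 439) = -16*(-530) = 8480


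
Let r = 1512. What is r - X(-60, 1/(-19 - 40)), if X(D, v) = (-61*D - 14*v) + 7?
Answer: -127159/59 ≈ -2155.2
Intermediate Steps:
X(D, v) = 7 - 61*D - 14*v
r - X(-60, 1/(-19 - 40)) = 1512 - (7 - 61*(-60) - 14/(-19 - 40)) = 1512 - (7 + 3660 - 14/(-59)) = 1512 - (7 + 3660 - 14*(-1/59)) = 1512 - (7 + 3660 + 14/59) = 1512 - 1*216367/59 = 1512 - 216367/59 = -127159/59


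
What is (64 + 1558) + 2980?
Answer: 4602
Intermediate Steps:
(64 + 1558) + 2980 = 1622 + 2980 = 4602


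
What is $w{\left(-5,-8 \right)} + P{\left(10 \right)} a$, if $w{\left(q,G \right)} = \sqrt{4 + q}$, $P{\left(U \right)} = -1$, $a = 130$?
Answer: $-130 + i \approx -130.0 + 1.0 i$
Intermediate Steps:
$w{\left(-5,-8 \right)} + P{\left(10 \right)} a = \sqrt{4 - 5} - 130 = \sqrt{-1} - 130 = i - 130 = -130 + i$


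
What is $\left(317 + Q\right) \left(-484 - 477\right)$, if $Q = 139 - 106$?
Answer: $-336350$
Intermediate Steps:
$Q = 33$ ($Q = 139 - 106 = 33$)
$\left(317 + Q\right) \left(-484 - 477\right) = \left(317 + 33\right) \left(-484 - 477\right) = 350 \left(-961\right) = -336350$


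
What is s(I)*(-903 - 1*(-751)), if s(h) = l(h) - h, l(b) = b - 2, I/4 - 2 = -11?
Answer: 304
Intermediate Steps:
I = -36 (I = 8 + 4*(-11) = 8 - 44 = -36)
l(b) = -2 + b
s(h) = -2 (s(h) = (-2 + h) - h = -2)
s(I)*(-903 - 1*(-751)) = -2*(-903 - 1*(-751)) = -2*(-903 + 751) = -2*(-152) = 304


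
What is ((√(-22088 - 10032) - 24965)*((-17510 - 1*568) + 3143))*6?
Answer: 2237113650 - 179220*I*√8030 ≈ 2.2371e+9 - 1.606e+7*I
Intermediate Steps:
((√(-22088 - 10032) - 24965)*((-17510 - 1*568) + 3143))*6 = ((√(-32120) - 24965)*((-17510 - 568) + 3143))*6 = ((2*I*√8030 - 24965)*(-18078 + 3143))*6 = ((-24965 + 2*I*√8030)*(-14935))*6 = (372852275 - 29870*I*√8030)*6 = 2237113650 - 179220*I*√8030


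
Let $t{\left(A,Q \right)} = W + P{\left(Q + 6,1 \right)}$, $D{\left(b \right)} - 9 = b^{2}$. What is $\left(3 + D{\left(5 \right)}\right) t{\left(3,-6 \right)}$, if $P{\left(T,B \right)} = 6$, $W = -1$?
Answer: $185$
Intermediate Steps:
$D{\left(b \right)} = 9 + b^{2}$
$t{\left(A,Q \right)} = 5$ ($t{\left(A,Q \right)} = -1 + 6 = 5$)
$\left(3 + D{\left(5 \right)}\right) t{\left(3,-6 \right)} = \left(3 + \left(9 + 5^{2}\right)\right) 5 = \left(3 + \left(9 + 25\right)\right) 5 = \left(3 + 34\right) 5 = 37 \cdot 5 = 185$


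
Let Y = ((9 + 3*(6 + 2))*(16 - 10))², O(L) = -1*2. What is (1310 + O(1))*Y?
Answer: 51278832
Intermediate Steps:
O(L) = -2
Y = 39204 (Y = ((9 + 3*8)*6)² = ((9 + 24)*6)² = (33*6)² = 198² = 39204)
(1310 + O(1))*Y = (1310 - 2)*39204 = 1308*39204 = 51278832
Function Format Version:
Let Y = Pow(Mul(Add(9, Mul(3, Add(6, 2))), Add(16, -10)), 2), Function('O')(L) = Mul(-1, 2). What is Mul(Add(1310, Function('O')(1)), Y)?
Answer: 51278832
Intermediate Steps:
Function('O')(L) = -2
Y = 39204 (Y = Pow(Mul(Add(9, Mul(3, 8)), 6), 2) = Pow(Mul(Add(9, 24), 6), 2) = Pow(Mul(33, 6), 2) = Pow(198, 2) = 39204)
Mul(Add(1310, Function('O')(1)), Y) = Mul(Add(1310, -2), 39204) = Mul(1308, 39204) = 51278832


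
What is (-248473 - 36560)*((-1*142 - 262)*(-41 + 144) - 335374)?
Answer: 107453450538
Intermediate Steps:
(-248473 - 36560)*((-1*142 - 262)*(-41 + 144) - 335374) = -285033*((-142 - 262)*103 - 335374) = -285033*(-404*103 - 335374) = -285033*(-41612 - 335374) = -285033*(-376986) = 107453450538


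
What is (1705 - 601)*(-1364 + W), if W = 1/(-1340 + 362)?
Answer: -245454712/163 ≈ -1.5059e+6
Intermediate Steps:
W = -1/978 (W = 1/(-978) = -1/978 ≈ -0.0010225)
(1705 - 601)*(-1364 + W) = (1705 - 601)*(-1364 - 1/978) = 1104*(-1333993/978) = -245454712/163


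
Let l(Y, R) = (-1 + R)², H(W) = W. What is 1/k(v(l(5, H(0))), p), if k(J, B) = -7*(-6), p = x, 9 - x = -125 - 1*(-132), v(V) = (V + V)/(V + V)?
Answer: 1/42 ≈ 0.023810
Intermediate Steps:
v(V) = 1 (v(V) = (2*V)/((2*V)) = (2*V)*(1/(2*V)) = 1)
x = 2 (x = 9 - (-125 - 1*(-132)) = 9 - (-125 + 132) = 9 - 1*7 = 9 - 7 = 2)
p = 2
k(J, B) = 42
1/k(v(l(5, H(0))), p) = 1/42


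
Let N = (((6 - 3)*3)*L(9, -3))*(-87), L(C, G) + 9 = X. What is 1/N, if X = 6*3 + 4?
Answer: -1/10179 ≈ -9.8241e-5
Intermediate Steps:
X = 22 (X = 18 + 4 = 22)
L(C, G) = 13 (L(C, G) = -9 + 22 = 13)
N = -10179 (N = (((6 - 3)*3)*13)*(-87) = ((3*3)*13)*(-87) = (9*13)*(-87) = 117*(-87) = -10179)
1/N = 1/(-10179) = -1/10179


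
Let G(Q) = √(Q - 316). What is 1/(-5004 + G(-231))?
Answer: -5004/25040563 - I*√547/25040563 ≈ -0.00019984 - 9.3401e-7*I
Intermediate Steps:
G(Q) = √(-316 + Q)
1/(-5004 + G(-231)) = 1/(-5004 + √(-316 - 231)) = 1/(-5004 + √(-547)) = 1/(-5004 + I*√547)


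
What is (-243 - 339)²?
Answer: 338724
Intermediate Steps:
(-243 - 339)² = (-582)² = 338724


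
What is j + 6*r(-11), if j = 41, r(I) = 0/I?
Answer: 41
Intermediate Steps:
r(I) = 0
j + 6*r(-11) = 41 + 6*0 = 41 + 0 = 41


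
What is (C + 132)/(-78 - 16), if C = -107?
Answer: -25/94 ≈ -0.26596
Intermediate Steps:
(C + 132)/(-78 - 16) = (-107 + 132)/(-78 - 16) = 25/(-94) = -1/94*25 = -25/94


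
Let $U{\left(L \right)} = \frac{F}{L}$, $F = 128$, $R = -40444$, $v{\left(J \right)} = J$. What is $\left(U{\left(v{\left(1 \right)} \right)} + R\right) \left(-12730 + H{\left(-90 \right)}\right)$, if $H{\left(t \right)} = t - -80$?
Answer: $513625840$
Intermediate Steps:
$H{\left(t \right)} = 80 + t$ ($H{\left(t \right)} = t + 80 = 80 + t$)
$U{\left(L \right)} = \frac{128}{L}$
$\left(U{\left(v{\left(1 \right)} \right)} + R\right) \left(-12730 + H{\left(-90 \right)}\right) = \left(\frac{128}{1} - 40444\right) \left(-12730 + \left(80 - 90\right)\right) = \left(128 \cdot 1 - 40444\right) \left(-12730 - 10\right) = \left(128 - 40444\right) \left(-12740\right) = \left(-40316\right) \left(-12740\right) = 513625840$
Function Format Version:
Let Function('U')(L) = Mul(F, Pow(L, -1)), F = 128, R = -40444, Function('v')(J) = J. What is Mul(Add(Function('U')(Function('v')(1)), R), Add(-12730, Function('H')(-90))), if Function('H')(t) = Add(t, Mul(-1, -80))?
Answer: 513625840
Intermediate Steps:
Function('H')(t) = Add(80, t) (Function('H')(t) = Add(t, 80) = Add(80, t))
Function('U')(L) = Mul(128, Pow(L, -1))
Mul(Add(Function('U')(Function('v')(1)), R), Add(-12730, Function('H')(-90))) = Mul(Add(Mul(128, Pow(1, -1)), -40444), Add(-12730, Add(80, -90))) = Mul(Add(Mul(128, 1), -40444), Add(-12730, -10)) = Mul(Add(128, -40444), -12740) = Mul(-40316, -12740) = 513625840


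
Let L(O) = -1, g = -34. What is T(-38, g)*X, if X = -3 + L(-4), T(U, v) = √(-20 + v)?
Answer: -12*I*√6 ≈ -29.394*I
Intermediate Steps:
X = -4 (X = -3 - 1 = -4)
T(-38, g)*X = √(-20 - 34)*(-4) = √(-54)*(-4) = (3*I*√6)*(-4) = -12*I*√6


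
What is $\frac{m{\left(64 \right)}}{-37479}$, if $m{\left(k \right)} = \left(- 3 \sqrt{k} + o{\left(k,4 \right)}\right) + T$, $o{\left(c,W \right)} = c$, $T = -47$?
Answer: $\frac{7}{37479} \approx 0.00018677$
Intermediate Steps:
$m{\left(k \right)} = -47 + k - 3 \sqrt{k}$ ($m{\left(k \right)} = \left(- 3 \sqrt{k} + k\right) - 47 = \left(k - 3 \sqrt{k}\right) - 47 = -47 + k - 3 \sqrt{k}$)
$\frac{m{\left(64 \right)}}{-37479} = \frac{-47 + 64 - 3 \sqrt{64}}{-37479} = \left(-47 + 64 - 24\right) \left(- \frac{1}{37479}\right) = \left(-7\right) \left(- \frac{1}{37479}\right) = \frac{7}{37479}$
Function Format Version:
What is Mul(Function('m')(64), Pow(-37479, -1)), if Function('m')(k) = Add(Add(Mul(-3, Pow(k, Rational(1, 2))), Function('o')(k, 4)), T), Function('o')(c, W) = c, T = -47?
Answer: Rational(7, 37479) ≈ 0.00018677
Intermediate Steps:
Function('m')(k) = Add(-47, k, Mul(-3, Pow(k, Rational(1, 2)))) (Function('m')(k) = Add(Add(Mul(-3, Pow(k, Rational(1, 2))), k), -47) = Add(Add(k, Mul(-3, Pow(k, Rational(1, 2)))), -47) = Add(-47, k, Mul(-3, Pow(k, Rational(1, 2)))))
Mul(Function('m')(64), Pow(-37479, -1)) = Mul(Add(-47, 64, Mul(-3, Pow(64, Rational(1, 2)))), Pow(-37479, -1)) = Mul(Add(-47, 64, Mul(-3, 8)), Rational(-1, 37479)) = Mul(Add(-47, 64, -24), Rational(-1, 37479)) = Mul(-7, Rational(-1, 37479)) = Rational(7, 37479)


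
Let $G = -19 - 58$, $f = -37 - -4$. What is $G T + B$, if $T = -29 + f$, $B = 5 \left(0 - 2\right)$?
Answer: $4764$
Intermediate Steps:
$f = -33$ ($f = -37 + 4 = -33$)
$B = -10$ ($B = 5 \left(-2\right) = -10$)
$G = -77$ ($G = -19 - 58 = -77$)
$T = -62$ ($T = -29 - 33 = -62$)
$G T + B = \left(-77\right) \left(-62\right) - 10 = 4774 - 10 = 4764$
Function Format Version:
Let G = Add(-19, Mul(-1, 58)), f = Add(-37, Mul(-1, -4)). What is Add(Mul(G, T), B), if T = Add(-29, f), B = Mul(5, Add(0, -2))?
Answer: 4764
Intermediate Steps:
f = -33 (f = Add(-37, 4) = -33)
B = -10 (B = Mul(5, -2) = -10)
G = -77 (G = Add(-19, -58) = -77)
T = -62 (T = Add(-29, -33) = -62)
Add(Mul(G, T), B) = Add(Mul(-77, -62), -10) = Add(4774, -10) = 4764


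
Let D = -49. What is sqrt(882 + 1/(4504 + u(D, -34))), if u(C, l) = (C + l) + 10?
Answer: sqrt(17316981633)/4431 ≈ 29.698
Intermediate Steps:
u(C, l) = 10 + C + l
sqrt(882 + 1/(4504 + u(D, -34))) = sqrt(882 + 1/(4504 + (10 - 49 - 34))) = sqrt(882 + 1/(4504 - 73)) = sqrt(882 + 1/4431) = sqrt(3908143/4431) = sqrt(17316981633)/4431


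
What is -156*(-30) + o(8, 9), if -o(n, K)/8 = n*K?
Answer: 4104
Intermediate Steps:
o(n, K) = -8*K*n (o(n, K) = -8*n*K = -8*K*n)
-156*(-30) + o(8, 9) = -156*(-30) - 8*9*8 = 4680 - 576 = 4104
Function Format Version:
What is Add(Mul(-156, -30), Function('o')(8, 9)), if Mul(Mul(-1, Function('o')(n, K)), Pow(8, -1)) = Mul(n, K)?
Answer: 4104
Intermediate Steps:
Function('o')(n, K) = Mul(-8, K, n) (Function('o')(n, K) = Mul(-8, Mul(n, K)) = Mul(-8, Mul(K, n)) = Mul(-8, K, n))
Add(Mul(-156, -30), Function('o')(8, 9)) = Add(Mul(-156, -30), Mul(-8, 9, 8)) = Add(4680, -576) = 4104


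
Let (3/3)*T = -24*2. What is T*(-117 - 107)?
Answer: 10752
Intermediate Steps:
T = -48 (T = -24*2 = -48)
T*(-117 - 107) = -48*(-117 - 107) = -48*(-224) = 10752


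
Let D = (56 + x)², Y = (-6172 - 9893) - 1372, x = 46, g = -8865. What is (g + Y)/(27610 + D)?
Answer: -13151/19007 ≈ -0.69190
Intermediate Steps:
Y = -17437 (Y = -16065 - 1372 = -17437)
D = 10404 (D = (56 + 46)² = 102² = 10404)
(g + Y)/(27610 + D) = (-8865 - 17437)/(27610 + 10404) = -26302/38014 = -26302*1/38014 = -13151/19007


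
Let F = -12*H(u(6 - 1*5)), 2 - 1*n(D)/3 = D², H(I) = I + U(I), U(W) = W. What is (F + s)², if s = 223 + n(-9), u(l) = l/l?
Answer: 1444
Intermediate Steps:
u(l) = 1
H(I) = 2*I (H(I) = I + I = 2*I)
n(D) = 6 - 3*D²
F = -24 ≈ -24.000
s = -14 (s = 223 + (6 - 3*(-9)²) = 223 + (6 - 3*81) = 223 + (6 - 243) = 223 - 237 = -14)
(F + s)² = (-24 - 14)² = (-38)² = 1444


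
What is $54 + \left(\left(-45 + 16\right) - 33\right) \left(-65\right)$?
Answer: $4084$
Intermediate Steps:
$54 + \left(\left(-45 + 16\right) - 33\right) \left(-65\right) = 54 + \left(-29 - 33\right) \left(-65\right) = 54 - -4030 = 54 + 4030 = 4084$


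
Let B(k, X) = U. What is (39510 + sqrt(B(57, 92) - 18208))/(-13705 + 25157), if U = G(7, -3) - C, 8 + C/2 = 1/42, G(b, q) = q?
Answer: 19755/5726 + I*sqrt(501501)/60123 ≈ 3.4501 + 0.011779*I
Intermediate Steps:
C = -335/21 (C = -16 + 2/42 = -16 + 2*(1/42) = -16 + 1/21 = -335/21 ≈ -15.952)
U = 272/21 (U = -3 - 1*(-335/21) = -3 + 335/21 = 272/21 ≈ 12.952)
B(k, X) = 272/21
(39510 + sqrt(B(57, 92) - 18208))/(-13705 + 25157) = (39510 + sqrt(272/21 - 18208))/(-13705 + 25157) = (39510 + sqrt(-382096/21))/11452 = (39510 + 4*I*sqrt(501501)/21)*(1/11452) = 19755/5726 + I*sqrt(501501)/60123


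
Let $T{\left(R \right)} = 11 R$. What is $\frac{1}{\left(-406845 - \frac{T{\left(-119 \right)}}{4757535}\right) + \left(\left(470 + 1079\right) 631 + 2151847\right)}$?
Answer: $\frac{279855}{761883129032} \approx 3.6732 \cdot 10^{-7}$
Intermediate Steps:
$\frac{1}{\left(-406845 - \frac{T{\left(-119 \right)}}{4757535}\right) + \left(\left(470 + 1079\right) 631 + 2151847\right)} = \frac{1}{\left(-406845 - \frac{11 \left(-119\right)}{4757535}\right) + \left(\left(470 + 1079\right) 631 + 2151847\right)} = \frac{1}{\left(-406845 - \left(-1309\right) \frac{1}{4757535}\right) + \left(1549 \cdot 631 + 2151847\right)} = \frac{1}{\left(-406845 - - \frac{77}{279855}\right) + \left(977419 + 2151847\right)} = \frac{1}{\left(-406845 + \frac{77}{279855}\right) + 3129266} = \frac{1}{- \frac{113857607398}{279855} + 3129266} = \frac{1}{\frac{761883129032}{279855}} = \frac{279855}{761883129032}$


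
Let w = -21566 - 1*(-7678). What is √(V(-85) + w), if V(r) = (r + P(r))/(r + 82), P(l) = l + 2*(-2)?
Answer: I*√13830 ≈ 117.6*I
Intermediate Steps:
P(l) = -4 + l (P(l) = l - 4 = -4 + l)
V(r) = (-4 + 2*r)/(82 + r) (V(r) = (r + (-4 + r))/(r + 82) = (-4 + 2*r)/(82 + r))
w = -13888 (w = -21566 + 7678 = -13888)
√(V(-85) + w) = √(2*(-2 - 85)/(82 - 85) - 13888) = √(2*(-87)/(-3) - 13888) = √(2*(-⅓)*(-87) - 13888) = √(58 - 13888) = √(-13830) = I*√13830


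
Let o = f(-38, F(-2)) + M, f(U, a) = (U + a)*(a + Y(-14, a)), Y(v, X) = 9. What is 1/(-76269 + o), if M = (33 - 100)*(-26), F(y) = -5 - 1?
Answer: -1/74659 ≈ -1.3394e-5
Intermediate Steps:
F(y) = -6
f(U, a) = (9 + a)*(U + a) (f(U, a) = (U + a)*(a + 9) = (U + a)*(9 + a) = (9 + a)*(U + a))
M = 1742 (M = -67*(-26) = 1742)
o = 1610 (o = ((-6)² + 9*(-38) + 9*(-6) - 38*(-6)) + 1742 = (36 - 342 - 54 + 228) + 1742 = -132 + 1742 = 1610)
1/(-76269 + o) = 1/(-76269 + 1610) = 1/(-74659) = -1/74659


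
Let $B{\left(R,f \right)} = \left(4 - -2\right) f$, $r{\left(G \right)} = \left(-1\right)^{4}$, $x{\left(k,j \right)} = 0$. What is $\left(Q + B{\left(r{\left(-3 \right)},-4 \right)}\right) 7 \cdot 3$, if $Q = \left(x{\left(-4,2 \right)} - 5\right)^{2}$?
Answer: $21$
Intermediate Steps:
$r{\left(G \right)} = 1$
$B{\left(R,f \right)} = 6 f$ ($B{\left(R,f \right)} = \left(4 + 2\right) f = 6 f$)
$Q = 25$ ($Q = \left(0 - 5\right)^{2} = \left(-5\right)^{2} = 25$)
$\left(Q + B{\left(r{\left(-3 \right)},-4 \right)}\right) 7 \cdot 3 = \left(25 + 6 \left(-4\right)\right) 7 \cdot 3 = \left(25 - 24\right) 21 = 1 \cdot 21 = 21$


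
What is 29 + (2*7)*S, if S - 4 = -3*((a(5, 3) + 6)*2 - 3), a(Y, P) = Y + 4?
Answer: -1049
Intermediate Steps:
a(Y, P) = 4 + Y
S = -77 (S = 4 - 3*(((4 + 5) + 6)*2 - 3) = 4 - 3*((9 + 6)*2 - 3) = 4 - 3*(15*2 - 3) = 4 - 3*(30 - 3) = 4 - 3*27 = 4 - 81 = -77)
29 + (2*7)*S = 29 + (2*7)*(-77) = 29 + 14*(-77) = 29 - 1078 = -1049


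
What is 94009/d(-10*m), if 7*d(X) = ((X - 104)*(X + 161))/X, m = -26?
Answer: 3290315/1263 ≈ 2605.2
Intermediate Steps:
d(X) = (-104 + X)*(161 + X)/(7*X) (d(X) = (((X - 104)*(X + 161))/X)/7 = (((-104 + X)*(161 + X))/X)/7 = ((-104 + X)*(161 + X)/X)/7 = (-104 + X)*(161 + X)/(7*X))
94009/d(-10*m) = 94009/(((-16744 + (-10*(-26))*(57 - 10*(-26)))/(7*((-10*(-26)))))) = 94009/(((1/7)*(-16744 + 260*(57 + 260))/260)) = 94009/(((1/7)*(1/260)*(-16744 + 260*317))) = 94009/(((1/7)*(1/260)*(-16744 + 82420))) = 94009/(((1/7)*(1/260)*65676)) = 94009/(1263/35) = 94009*(35/1263) = 3290315/1263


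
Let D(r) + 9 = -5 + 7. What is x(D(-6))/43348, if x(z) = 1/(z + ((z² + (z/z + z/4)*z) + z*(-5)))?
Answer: 1/3565373 ≈ 2.8048e-7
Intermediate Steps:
D(r) = -7 (D(r) = -9 + (-5 + 7) = -9 + 2 = -7)
x(z) = 1/(z² - 4*z + z*(1 + z/4)) (x(z) = 1/(z + ((z² + (1 + z*(¼))*z) - 5*z)) = 1/(z + ((z² + (1 + z/4)*z) - 5*z)) = 1/(z + ((z² + z*(1 + z/4)) - 5*z)) = 1/(z + (z² - 5*z + z*(1 + z/4))) = 1/(z² - 4*z + z*(1 + z/4)))
x(D(-6))/43348 = (4/(-7*(-12 + 5*(-7))))/43348 = (4*(-⅐)/(-12 - 35))*(1/43348) = (4*(-⅐)/(-47))*(1/43348) = (4*(-⅐)*(-1/47))*(1/43348) = (4/329)*(1/43348) = 1/3565373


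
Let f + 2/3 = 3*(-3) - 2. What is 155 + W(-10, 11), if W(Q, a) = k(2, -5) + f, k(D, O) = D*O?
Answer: 400/3 ≈ 133.33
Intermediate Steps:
f = -35/3 (f = -⅔ + (3*(-3) - 2) = -⅔ + (-9 - 2) = -⅔ - 11 = -35/3 ≈ -11.667)
W(Q, a) = -65/3 (W(Q, a) = 2*(-5) - 35/3 = -10 - 35/3 = -65/3)
155 + W(-10, 11) = 155 - 65/3 = 400/3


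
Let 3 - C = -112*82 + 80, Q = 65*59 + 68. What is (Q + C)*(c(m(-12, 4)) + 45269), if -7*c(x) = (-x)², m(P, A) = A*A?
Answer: 4119317270/7 ≈ 5.8847e+8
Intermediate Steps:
m(P, A) = A²
Q = 3903 (Q = 3835 + 68 = 3903)
c(x) = -x²/7
C = 9107 (C = 3 - (-112*82 + 80) = 3 - (-9184 + 80) = 3 - 1*(-9104) = 3 + 9104 = 9107)
(Q + C)*(c(m(-12, 4)) + 45269) = (3903 + 9107)*(-(4²)²/7 + 45269) = 13010*(-⅐*16² + 45269) = 13010*(-⅐*256 + 45269) = 13010*(-256/7 + 45269) = 13010*(316627/7) = 4119317270/7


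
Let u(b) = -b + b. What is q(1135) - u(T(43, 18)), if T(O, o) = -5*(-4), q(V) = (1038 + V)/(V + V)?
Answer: 2173/2270 ≈ 0.95727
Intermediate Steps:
q(V) = (1038 + V)/(2*V) (q(V) = (1038 + V)/((2*V)) = (1038 + V)*(1/(2*V)) = (1038 + V)/(2*V))
T(O, o) = 20
u(b) = 0
q(1135) - u(T(43, 18)) = (½)*(1038 + 1135)/1135 - 1*0 = (½)*(1/1135)*2173 + 0 = 2173/2270 + 0 = 2173/2270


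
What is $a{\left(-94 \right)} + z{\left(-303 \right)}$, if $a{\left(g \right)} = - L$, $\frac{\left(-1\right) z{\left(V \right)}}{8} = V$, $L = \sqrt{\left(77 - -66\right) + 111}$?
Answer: $2424 - \sqrt{254} \approx 2408.1$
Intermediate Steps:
$L = \sqrt{254}$ ($L = \sqrt{\left(77 + 66\right) + 111} = \sqrt{143 + 111} = \sqrt{254} \approx 15.937$)
$z{\left(V \right)} = - 8 V$
$a{\left(g \right)} = - \sqrt{254}$
$a{\left(-94 \right)} + z{\left(-303 \right)} = - \sqrt{254} - -2424 = - \sqrt{254} + 2424 = 2424 - \sqrt{254}$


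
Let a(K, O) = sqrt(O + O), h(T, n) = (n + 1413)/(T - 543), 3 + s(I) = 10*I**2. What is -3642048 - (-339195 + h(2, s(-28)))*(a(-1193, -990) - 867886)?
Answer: -159270980441038/541 + 1101082470*I*sqrt(55)/541 ≈ -2.944e+11 + 1.5094e+7*I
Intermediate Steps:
s(I) = -3 + 10*I**2
h(T, n) = (1413 + n)/(-543 + T)
a(K, O) = sqrt(2)*sqrt(O) (a(K, O) = sqrt(2*O) = sqrt(2)*sqrt(O))
-3642048 - (-339195 + h(2, s(-28)))*(a(-1193, -990) - 867886) = -3642048 - (-339195 + (1413 + (-3 + 10*(-28)**2))/(-543 + 2))*(sqrt(2)*sqrt(-990) - 867886) = -3642048 - (-339195 + (1413 + (-3 + 10*784))/(-541))*(sqrt(2)*(3*I*sqrt(110)) - 867886) = -3642048 - (-339195 - (1413 + (-3 + 7840))/541)*(6*I*sqrt(55) - 867886) = -3642048 - (-339195 - (1413 + 7837)/541)*(-867886 + 6*I*sqrt(55)) = -3642048 - (-339195 - 1/541*9250)*(-867886 + 6*I*sqrt(55)) = -3642048 - (-339195 - 9250/541)*(-867886 + 6*I*sqrt(55)) = -3642048 - (-183513745)*(-867886 + 6*I*sqrt(55))/541 = -3642048 - (159269010093070/541 - 1101082470*I*sqrt(55)/541) = -3642048 + (-159269010093070/541 + 1101082470*I*sqrt(55)/541) = -159270980441038/541 + 1101082470*I*sqrt(55)/541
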